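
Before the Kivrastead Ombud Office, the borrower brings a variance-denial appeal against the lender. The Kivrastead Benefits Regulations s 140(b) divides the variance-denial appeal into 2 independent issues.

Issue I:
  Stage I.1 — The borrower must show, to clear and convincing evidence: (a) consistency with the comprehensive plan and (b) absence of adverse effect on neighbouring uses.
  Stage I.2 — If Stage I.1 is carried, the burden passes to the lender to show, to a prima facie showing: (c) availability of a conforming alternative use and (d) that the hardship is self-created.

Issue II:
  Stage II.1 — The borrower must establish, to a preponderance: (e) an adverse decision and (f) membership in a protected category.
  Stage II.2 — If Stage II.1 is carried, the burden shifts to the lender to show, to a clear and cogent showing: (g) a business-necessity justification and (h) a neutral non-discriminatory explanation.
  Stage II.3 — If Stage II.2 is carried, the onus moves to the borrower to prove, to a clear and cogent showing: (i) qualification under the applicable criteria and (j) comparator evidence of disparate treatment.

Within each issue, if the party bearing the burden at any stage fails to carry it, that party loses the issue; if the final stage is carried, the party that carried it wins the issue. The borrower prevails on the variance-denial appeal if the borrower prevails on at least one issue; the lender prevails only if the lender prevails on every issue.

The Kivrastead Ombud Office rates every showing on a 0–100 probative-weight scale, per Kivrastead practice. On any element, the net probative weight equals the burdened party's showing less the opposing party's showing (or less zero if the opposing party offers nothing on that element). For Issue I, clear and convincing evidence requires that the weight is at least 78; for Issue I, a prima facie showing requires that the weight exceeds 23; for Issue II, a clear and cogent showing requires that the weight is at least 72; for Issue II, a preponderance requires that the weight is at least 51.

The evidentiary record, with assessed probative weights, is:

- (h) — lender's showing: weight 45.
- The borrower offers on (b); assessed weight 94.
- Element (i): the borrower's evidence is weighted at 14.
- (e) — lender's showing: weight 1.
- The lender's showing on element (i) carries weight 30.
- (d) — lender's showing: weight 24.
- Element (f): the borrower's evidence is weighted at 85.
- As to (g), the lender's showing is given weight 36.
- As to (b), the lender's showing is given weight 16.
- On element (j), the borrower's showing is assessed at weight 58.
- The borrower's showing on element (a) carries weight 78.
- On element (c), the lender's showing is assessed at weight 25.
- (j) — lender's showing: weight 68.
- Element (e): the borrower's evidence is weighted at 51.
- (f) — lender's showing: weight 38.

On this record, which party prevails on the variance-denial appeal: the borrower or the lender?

— Issue I —
Stage I.1 — burden on borrower; standard: clear and convincing evidence (weight is at least 78).
    (a): 78 ≥ 78 [met]
    (b): 94 − 16 = 78 ≥ 78 [met]
  Stage I.1 is satisfied; the onus moves to the lender.
Stage I.2 — burden on lender; standard: a prima facie showing (weight exceeds 23).
    (c): 25 > 23 [met]
    (d): 24 > 23 [met]
  Stage I.2 carried; the final stage is satisfied.
With every stage satisfied, the lender prevails on this issue.
— Issue II —
Stage II.1 — burden on borrower; standard: a preponderance (weight is at least 51).
    (e): 51 − 1 = 50 < 51 [not met]
    (f): 85 − 38 = 47 < 51 [not met]
  Not every element is met, so the borrower fails to carry Stage II.1.
The analysis ends at Stage II.1; the lender prevails on this issue.
Per-issue: Issue I → lender; Issue II → lender. The borrower must prevail on at least one issue; overall, the lender prevails.

lender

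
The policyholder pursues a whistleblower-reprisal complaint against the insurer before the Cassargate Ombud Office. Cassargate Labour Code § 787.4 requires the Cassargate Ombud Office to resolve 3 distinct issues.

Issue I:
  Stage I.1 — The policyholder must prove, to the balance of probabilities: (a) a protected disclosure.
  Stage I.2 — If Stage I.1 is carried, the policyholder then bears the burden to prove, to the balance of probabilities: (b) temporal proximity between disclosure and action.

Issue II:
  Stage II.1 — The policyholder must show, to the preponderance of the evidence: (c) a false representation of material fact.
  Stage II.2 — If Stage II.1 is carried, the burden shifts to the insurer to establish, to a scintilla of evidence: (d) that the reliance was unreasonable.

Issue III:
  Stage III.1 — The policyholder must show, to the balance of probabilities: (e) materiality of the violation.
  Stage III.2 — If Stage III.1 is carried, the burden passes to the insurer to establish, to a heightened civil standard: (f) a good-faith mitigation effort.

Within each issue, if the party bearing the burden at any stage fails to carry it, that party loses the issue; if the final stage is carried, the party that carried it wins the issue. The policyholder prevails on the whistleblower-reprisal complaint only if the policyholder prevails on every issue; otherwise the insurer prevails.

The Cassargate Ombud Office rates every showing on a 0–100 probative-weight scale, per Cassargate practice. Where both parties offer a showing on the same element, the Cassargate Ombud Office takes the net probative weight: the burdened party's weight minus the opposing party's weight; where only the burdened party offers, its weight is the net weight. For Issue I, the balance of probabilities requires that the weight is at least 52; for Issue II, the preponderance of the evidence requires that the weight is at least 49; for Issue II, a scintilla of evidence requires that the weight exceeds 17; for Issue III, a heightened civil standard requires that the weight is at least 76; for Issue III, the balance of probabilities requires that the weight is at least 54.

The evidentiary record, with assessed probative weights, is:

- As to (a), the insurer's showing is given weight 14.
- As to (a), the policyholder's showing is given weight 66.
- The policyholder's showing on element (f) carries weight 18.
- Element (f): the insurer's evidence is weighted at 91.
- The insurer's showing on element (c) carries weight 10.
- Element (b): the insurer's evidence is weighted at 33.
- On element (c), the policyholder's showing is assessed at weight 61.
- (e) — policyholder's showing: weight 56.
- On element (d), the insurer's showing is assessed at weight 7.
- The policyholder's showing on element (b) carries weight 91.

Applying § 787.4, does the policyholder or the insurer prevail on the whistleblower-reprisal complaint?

policyholder

— Issue I —
Stage I.1 (policyholder, the balance of probabilities, weight is at least 52): (a) net 66−14=52 ≥ 52 — meets.
  Stage I.1 carried; the burden remains with the policyholder.
Stage I.2 (policyholder, the balance of probabilities, weight is at least 52): (b) net 91−33=58 ≥ 52 — meets.
  All elements met at the final stage.
With every stage satisfied, the policyholder prevails on this issue.
— Issue II —
At Stage II.1 the policyholder must meet the preponderance of the evidence (weight is at least 49): on (c) the weight is 61 less the opposing 10 gives net 51, ≥ 49, so (c) meets the standard.
  All elements met. The burden passes to the insurer.
At Stage II.2 the insurer must meet a scintilla of evidence (weight exceeds 17): on (d) the weight is 7, which does not exceed 17, so (d) does not meet the standard.
  The insurer does not carry Stage II.2.
So the policyholder prevails on this issue.
— Issue III —
At Stage III.1 the policyholder must meet the balance of probabilities (weight is at least 54): on (e) the weight is 56, ≥ 54, so (e) meets the standard.
  The policyholder carries Stage III.1; the insurer now bears the burden.
At Stage III.2 the insurer must meet a heightened civil standard (weight is at least 76): on (f) the weight is 91 less the opposing 18 gives net 73, < 76, so (f) does not meet the standard.
  Stage III.2 not carried; the insurer fails its burden.
So the policyholder prevails on this issue.
Per-issue: Issue I → policyholder; Issue II → policyholder; Issue III → policyholder. The policyholder must prevail on every issue; overall, the policyholder prevails.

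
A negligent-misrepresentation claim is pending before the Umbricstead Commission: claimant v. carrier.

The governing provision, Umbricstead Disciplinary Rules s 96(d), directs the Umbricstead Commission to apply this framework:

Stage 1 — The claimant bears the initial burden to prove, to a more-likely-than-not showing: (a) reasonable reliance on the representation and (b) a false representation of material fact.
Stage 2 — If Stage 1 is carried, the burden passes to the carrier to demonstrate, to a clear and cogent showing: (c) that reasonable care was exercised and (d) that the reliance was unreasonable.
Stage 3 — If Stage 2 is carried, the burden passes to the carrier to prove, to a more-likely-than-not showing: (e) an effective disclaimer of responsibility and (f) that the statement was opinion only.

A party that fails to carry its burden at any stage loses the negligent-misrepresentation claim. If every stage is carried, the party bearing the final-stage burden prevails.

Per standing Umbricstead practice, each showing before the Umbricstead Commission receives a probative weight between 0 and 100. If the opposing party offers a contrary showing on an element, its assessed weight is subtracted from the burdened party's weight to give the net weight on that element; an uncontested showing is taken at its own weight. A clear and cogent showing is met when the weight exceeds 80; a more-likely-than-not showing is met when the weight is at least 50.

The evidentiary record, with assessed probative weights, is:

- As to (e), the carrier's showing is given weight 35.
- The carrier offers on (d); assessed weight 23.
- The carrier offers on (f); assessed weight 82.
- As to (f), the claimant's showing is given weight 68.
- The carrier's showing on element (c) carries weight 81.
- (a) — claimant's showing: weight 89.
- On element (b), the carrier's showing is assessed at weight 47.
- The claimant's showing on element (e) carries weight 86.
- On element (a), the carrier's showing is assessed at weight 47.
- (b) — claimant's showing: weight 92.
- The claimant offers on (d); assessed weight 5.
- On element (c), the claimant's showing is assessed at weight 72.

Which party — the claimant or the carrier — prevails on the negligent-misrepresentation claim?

Stage 1 (claimant, a more-likely-than-not showing, weight is at least 50): (a) net 89−47=42 < 50 — fails; (b) net 92−47=45 < 50 — fails.
  The claimant does not carry Stage 1.
The carrier prevails.

carrier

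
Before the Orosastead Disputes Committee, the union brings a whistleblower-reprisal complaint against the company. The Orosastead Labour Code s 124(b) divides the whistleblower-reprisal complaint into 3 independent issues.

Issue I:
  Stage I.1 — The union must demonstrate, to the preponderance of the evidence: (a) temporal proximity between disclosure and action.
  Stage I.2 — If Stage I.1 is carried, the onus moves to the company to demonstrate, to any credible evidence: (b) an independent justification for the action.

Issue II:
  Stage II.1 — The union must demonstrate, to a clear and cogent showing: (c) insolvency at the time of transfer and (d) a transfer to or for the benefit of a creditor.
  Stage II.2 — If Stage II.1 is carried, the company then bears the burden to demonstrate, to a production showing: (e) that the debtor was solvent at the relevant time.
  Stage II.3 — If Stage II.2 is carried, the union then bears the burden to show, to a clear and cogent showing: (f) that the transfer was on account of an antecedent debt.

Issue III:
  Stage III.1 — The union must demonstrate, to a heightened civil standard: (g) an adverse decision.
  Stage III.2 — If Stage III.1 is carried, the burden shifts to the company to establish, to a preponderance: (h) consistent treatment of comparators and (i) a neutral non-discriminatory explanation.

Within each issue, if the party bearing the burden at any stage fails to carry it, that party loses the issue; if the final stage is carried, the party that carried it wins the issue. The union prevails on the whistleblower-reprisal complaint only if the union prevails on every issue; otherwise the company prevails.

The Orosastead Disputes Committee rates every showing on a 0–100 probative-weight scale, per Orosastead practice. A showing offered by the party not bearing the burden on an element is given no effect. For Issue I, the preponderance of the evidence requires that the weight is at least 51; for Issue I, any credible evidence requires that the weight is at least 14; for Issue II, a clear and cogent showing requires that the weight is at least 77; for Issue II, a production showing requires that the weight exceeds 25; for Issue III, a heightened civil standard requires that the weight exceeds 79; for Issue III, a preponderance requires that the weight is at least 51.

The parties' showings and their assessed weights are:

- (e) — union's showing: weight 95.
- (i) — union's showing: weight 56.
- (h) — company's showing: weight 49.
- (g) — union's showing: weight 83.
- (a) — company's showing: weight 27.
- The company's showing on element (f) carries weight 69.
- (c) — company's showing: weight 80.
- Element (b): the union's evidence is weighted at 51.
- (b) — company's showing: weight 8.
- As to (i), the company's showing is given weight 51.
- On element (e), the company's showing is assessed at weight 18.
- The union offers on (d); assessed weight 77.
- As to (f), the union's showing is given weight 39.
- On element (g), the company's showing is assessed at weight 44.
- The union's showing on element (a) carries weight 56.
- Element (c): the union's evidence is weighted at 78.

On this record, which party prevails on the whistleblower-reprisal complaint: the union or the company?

— Issue I —
At Stage I.1 the union must meet the preponderance of the evidence (weight is at least 51): on (a) the weight is 56 (the company's 27 is given no effect), which does reach 51, so (a) meets the standard.
  Stage I.1 is satisfied; the onus moves to the company.
At Stage I.2 the company must meet any credible evidence (weight is at least 14): on (b) the weight is 8 (the union's 51 is given no effect), < 14, so (b) does not meet the standard.
  Stage I.2 not carried; the company fails its burden.
So the union prevails on this issue.
— Issue II —
Stage II.1 — burden on union; standard: a clear and cogent showing (weight is at least 77).
    (c): 78 (company's 80 disregarded) ≥ 77 [met]
    (d): 77 ≥ 77 [met]
  Stage II.1 is satisfied; the onus moves to the company.
Stage II.2 — burden on company; standard: a production showing (weight exceeds 25).
    (e): 18 (union's 95 disregarded) ≤ 25 [not met]
  Stage II.2 not carried; the company fails its burden.
The union prevails on this issue.
— Issue III —
Stage III.1 — burden on union; standard: a heightened civil standard (weight exceeds 79).
    (g): 83 (company's 44 disregarded) > 79 [met]
  All elements met. The burden passes to the company.
Stage III.2 — burden on company; standard: a preponderance (weight is at least 51).
    (h): 49 < 51 [not met]
    (i): 51 (union's 56 disregarded) ≥ 51 [met]
  The company does not carry Stage III.2.
The union prevails on this issue.
Per-issue: Issue I → union; Issue II → union; Issue III → union. The union must prevail on every issue; overall, the union prevails.

union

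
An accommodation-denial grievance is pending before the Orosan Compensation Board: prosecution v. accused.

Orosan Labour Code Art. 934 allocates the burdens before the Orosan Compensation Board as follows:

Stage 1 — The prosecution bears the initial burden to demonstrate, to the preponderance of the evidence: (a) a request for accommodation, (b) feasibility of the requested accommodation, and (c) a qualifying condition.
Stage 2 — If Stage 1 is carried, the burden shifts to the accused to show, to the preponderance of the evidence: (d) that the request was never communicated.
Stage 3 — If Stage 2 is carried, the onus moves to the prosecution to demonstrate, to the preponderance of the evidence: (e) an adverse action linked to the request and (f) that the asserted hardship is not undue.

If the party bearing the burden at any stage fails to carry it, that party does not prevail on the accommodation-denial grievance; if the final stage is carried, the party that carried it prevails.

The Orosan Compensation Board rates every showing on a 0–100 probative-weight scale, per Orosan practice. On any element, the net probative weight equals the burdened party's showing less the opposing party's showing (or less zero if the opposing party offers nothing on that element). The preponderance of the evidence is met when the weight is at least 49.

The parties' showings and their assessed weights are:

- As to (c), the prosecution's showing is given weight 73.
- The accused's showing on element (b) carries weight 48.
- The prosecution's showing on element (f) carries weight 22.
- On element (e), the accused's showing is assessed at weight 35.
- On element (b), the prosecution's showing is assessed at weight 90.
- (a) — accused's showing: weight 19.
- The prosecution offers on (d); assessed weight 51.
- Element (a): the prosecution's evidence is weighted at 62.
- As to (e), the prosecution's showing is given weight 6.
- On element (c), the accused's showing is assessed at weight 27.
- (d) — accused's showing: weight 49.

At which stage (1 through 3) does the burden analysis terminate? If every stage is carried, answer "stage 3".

At Stage 1 the prosecution must meet the preponderance of the evidence (weight is at least 49): on (a) the weight is 62 less the opposing 19 gives net 43, < 49, so (a) does not meet the standard; on (b) the weight is 90 less the opposing 48 gives net 42, which does not reach 49, so (b) does not meet the standard; on (c) the weight is 73 less the opposing 27 gives net 46, which does not reach 49, so (c) does not meet the standard.
  Not every element is met, so the prosecution fails to carry Stage 1.
The analysis ends at Stage 1; the accused prevails.

stage 1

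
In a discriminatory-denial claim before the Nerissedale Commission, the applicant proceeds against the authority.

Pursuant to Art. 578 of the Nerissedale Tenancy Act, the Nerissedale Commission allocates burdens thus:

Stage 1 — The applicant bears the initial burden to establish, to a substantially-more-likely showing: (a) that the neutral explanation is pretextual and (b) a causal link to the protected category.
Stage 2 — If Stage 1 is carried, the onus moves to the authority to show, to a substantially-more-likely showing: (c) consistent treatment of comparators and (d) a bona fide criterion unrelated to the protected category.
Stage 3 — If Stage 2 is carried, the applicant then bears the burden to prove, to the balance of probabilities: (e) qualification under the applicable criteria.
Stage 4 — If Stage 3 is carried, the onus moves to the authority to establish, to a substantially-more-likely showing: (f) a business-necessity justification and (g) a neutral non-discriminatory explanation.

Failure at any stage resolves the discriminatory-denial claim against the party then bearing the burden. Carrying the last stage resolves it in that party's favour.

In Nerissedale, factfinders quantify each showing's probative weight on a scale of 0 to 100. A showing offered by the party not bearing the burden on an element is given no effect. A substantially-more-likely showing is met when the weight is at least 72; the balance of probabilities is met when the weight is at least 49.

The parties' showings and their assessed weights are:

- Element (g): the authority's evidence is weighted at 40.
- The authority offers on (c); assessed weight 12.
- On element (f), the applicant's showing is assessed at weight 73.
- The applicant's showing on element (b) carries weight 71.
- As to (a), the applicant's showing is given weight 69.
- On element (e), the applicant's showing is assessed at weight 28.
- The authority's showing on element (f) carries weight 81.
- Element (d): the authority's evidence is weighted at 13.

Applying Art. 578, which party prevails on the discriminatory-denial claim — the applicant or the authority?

Stage 1 — burden on applicant; standard: a substantially-more-likely showing (weight is at least 72).
    (a): 69 < 72 [not met]
    (b): 71 < 72 [not met]
  Stage 1 not carried; the applicant fails its burden.
The analysis ends at Stage 1; the authority prevails.

authority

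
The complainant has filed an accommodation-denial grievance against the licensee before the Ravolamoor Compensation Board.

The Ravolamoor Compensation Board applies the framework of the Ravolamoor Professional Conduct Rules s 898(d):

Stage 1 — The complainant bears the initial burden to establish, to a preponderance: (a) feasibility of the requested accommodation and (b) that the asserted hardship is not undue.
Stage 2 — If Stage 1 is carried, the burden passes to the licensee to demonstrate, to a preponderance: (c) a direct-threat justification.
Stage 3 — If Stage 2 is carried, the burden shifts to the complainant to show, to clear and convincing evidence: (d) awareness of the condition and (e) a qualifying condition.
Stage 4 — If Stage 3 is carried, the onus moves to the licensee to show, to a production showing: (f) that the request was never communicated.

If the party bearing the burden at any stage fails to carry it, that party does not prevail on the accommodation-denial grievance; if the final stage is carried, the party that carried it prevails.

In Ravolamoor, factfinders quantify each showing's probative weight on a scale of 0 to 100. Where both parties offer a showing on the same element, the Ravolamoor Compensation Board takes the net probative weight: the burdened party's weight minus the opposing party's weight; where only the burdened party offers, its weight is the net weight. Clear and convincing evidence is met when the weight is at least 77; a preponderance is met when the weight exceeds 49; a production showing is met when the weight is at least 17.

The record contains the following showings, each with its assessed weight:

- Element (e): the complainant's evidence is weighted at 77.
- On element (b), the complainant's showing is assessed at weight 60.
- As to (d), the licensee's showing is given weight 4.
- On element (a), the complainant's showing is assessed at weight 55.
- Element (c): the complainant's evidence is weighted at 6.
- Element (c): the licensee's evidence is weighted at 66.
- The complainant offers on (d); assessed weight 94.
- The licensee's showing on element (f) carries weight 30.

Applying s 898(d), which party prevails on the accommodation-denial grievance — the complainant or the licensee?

licensee

Stage 1 — burden on complainant; standard: a preponderance (weight exceeds 49).
    (a): 55 > 49 [met]
    (b): 60 > 49 [met]
  All elements met. The burden passes to the licensee.
Stage 2 — burden on licensee; standard: a preponderance (weight exceeds 49).
    (c): 66 − 6 = 60 > 49 [met]
  Stage 2 is satisfied; the onus moves to the complainant.
Stage 3 — burden on complainant; standard: clear and convincing evidence (weight is at least 77).
    (d): 94 − 4 = 90 ≥ 77 [met]
    (e): 77 ≥ 77 [met]
  Stage 3 is satisfied; the onus moves to the licensee.
Stage 4 — burden on licensee; standard: a production showing (weight is at least 17).
    (f): 30 ≥ 17 [met]
  All elements met at the final stage.
All stages carried — the licensee prevails.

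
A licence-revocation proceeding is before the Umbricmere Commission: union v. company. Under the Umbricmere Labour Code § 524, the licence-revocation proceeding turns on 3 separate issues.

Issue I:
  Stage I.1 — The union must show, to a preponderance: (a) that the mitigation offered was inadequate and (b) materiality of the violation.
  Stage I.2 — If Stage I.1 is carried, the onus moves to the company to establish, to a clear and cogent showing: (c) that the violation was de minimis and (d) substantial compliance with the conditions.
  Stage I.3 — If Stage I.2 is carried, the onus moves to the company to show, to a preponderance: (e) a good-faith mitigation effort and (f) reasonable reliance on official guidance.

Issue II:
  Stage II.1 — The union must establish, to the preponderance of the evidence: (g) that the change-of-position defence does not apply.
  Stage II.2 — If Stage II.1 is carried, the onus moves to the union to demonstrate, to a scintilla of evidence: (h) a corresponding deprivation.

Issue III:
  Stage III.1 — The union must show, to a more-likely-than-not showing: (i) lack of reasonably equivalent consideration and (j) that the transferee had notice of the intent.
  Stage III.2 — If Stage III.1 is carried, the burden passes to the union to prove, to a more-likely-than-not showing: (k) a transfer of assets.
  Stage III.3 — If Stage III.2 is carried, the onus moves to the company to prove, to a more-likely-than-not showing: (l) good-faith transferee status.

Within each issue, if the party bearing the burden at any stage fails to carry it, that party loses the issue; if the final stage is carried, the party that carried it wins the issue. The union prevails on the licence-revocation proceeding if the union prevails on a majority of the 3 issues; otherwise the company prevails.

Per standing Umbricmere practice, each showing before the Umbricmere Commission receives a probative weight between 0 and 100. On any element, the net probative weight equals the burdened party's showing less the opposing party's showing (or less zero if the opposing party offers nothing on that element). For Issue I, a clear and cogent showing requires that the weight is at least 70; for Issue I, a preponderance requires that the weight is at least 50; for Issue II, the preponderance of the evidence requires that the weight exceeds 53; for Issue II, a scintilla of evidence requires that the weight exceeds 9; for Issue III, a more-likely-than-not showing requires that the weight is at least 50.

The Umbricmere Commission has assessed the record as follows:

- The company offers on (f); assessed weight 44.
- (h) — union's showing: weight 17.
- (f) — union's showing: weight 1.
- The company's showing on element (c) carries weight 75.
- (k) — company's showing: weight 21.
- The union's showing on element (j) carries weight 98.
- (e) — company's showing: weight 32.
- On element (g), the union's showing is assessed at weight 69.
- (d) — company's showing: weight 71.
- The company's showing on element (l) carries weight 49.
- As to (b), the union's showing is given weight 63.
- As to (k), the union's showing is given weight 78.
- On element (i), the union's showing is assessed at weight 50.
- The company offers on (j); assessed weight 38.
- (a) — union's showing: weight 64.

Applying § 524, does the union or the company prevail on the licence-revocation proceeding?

— Issue I —
Stage I.1 (union, a preponderance, weight is at least 50): (a) 64 ≥ 50 — meets; (b) 63 ≥ 50 — meets.
  Stage I.1 is satisfied; the onus moves to the company.
Stage I.2 (company, a clear and cogent showing, weight is at least 70): (c) 75 ≥ 70 — meets; (d) 71 ≥ 70 — meets.
  Stage I.2 is satisfied; the company continues to bear the burden.
Stage I.3 (company, a preponderance, weight is at least 50): (e) 32 < 50 — fails; (f) net 44−1=43 < 50 — fails.
  The company does not carry Stage I.3.
So the union prevails on this issue.
— Issue II —
Stage II.1 — burden on union; standard: the preponderance of the evidence (weight exceeds 53).
    (g): 69 > 53 [met]
  Stage II.1 is satisfied; the union continues to bear the burden.
Stage II.2 — burden on union; standard: a scintilla of evidence (weight exceeds 9).
    (h): 17 > 9 [met]
  Stage II.2 carried; the final stage is satisfied.
All stages carried — the union prevails on this issue.
— Issue III —
Stage III.1 — burden on union; standard: a more-likely-than-not showing (weight is at least 50).
    (i): 50 ≥ 50 [met]
    (j): 98 − 38 = 60 ≥ 50 [met]
  Stage III.1 carried; the burden remains with the union.
Stage III.2 — burden on union; standard: a more-likely-than-not showing (weight is at least 50).
    (k): 78 − 21 = 57 ≥ 50 [met]
  Stage III.2 is satisfied; the onus moves to the company.
Stage III.3 — burden on company; standard: a more-likely-than-not showing (weight is at least 50).
    (l): 49 < 50 [not met]
  The company does not carry Stage III.3.
The analysis ends at Stage III.3; the union prevails on this issue.
Per-issue: Issue I → union; Issue II → union; Issue III → union. The union must prevail on a majority of issues; overall, the union prevails.

union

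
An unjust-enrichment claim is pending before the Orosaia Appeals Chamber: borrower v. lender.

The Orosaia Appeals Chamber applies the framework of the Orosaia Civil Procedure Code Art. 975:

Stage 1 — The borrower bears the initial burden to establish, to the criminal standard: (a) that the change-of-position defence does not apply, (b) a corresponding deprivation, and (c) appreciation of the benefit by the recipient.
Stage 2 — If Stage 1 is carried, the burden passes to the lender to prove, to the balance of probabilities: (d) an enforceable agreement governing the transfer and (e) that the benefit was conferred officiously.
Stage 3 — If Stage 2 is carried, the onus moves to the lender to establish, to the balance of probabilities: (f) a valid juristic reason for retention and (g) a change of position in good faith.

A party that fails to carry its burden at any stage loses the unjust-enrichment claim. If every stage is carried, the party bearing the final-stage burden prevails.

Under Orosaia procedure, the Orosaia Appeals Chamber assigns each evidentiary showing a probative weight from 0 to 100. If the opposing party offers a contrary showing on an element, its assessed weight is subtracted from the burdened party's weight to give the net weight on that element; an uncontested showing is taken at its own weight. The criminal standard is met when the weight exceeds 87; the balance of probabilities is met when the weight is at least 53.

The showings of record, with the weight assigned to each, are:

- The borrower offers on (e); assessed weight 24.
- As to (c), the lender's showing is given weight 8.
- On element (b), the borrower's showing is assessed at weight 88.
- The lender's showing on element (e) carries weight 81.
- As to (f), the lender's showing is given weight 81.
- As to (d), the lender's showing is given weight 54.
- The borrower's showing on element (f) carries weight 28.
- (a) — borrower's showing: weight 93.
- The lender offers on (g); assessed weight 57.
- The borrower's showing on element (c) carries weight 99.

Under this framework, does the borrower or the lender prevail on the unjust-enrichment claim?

Stage 1 (borrower, the criminal standard, weight exceeds 87): (a) 93 > 87 — meets; (b) 88 > 87 — meets; (c) net 99−8=91 > 87 — meets.
  Stage 1 carried; the burden shifts to the lender.
Stage 2 (lender, the balance of probabilities, weight is at least 53): (d) 54 ≥ 53 — meets; (e) net 81−24=57 ≥ 53 — meets.
  Stage 2 is satisfied; the lender continues to bear the burden.
Stage 3 (lender, the balance of probabilities, weight is at least 53): (f) net 81−28=53 ≥ 53 — meets; (g) 57 ≥ 53 — meets.
  Stage 3 carried; the final stage is satisfied.
All stages carried — the lender prevails.

lender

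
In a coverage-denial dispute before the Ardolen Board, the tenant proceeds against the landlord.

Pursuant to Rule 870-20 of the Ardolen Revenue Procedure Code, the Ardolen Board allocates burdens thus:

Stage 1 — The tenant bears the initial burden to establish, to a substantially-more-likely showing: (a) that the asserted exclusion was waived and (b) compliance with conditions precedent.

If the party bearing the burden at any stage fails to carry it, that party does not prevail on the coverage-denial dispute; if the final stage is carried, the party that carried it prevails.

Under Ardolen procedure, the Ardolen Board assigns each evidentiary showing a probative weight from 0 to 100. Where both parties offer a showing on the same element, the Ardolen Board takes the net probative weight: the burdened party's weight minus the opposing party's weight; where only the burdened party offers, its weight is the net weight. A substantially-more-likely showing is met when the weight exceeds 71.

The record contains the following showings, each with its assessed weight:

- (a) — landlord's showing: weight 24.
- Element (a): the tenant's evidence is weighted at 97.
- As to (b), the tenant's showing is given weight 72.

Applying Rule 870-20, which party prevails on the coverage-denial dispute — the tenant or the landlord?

tenant

Stage 1 — burden on tenant; standard: a substantially-more-likely showing (weight exceeds 71).
    (a): 97 − 24 = 73 > 71 [met]
    (b): 72 > 71 [met]
  All elements met at the final stage.
With every stage satisfied, the tenant prevails.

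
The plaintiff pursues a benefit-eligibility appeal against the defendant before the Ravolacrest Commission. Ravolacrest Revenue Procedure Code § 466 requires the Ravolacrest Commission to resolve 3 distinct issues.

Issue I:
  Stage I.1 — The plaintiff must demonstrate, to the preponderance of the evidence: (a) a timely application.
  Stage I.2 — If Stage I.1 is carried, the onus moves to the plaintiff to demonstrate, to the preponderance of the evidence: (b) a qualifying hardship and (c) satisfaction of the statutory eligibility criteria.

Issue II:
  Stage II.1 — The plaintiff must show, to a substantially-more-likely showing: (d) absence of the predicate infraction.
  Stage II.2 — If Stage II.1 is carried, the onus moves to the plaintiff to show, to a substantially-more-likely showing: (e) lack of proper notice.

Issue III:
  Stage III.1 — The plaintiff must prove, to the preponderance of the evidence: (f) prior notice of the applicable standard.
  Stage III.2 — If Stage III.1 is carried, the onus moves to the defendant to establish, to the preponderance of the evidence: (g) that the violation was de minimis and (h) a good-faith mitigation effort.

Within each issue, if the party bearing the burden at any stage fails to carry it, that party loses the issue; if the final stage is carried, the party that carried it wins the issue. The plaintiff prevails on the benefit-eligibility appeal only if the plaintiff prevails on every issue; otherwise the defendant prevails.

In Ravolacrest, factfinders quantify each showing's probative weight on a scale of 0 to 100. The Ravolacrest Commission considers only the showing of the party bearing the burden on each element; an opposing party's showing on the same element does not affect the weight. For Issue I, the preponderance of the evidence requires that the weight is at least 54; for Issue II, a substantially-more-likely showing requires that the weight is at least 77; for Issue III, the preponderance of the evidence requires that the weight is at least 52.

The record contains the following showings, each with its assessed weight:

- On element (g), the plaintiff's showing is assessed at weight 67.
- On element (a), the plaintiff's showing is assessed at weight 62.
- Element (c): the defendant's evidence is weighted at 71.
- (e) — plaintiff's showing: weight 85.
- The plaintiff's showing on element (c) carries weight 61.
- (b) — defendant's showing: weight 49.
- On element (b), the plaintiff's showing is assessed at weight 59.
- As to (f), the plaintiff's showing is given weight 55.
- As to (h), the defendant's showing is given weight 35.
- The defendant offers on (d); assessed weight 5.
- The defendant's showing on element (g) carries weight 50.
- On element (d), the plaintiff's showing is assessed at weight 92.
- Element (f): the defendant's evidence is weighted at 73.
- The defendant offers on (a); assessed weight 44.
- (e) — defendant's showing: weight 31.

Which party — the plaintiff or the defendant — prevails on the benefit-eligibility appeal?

plaintiff

— Issue I —
Stage I.1 — burden on plaintiff; standard: the preponderance of the evidence (weight is at least 54).
    (a): 62 (defendant's 44 disregarded) ≥ 54 [met]
  All elements met. The plaintiff retains the burden for Stage I.2.
Stage I.2 — burden on plaintiff; standard: the preponderance of the evidence (weight is at least 54).
    (b): 59 (defendant's 49 disregarded) ≥ 54 [met]
    (c): 61 (defendant's 71 disregarded) ≥ 54 [met]
  All elements met at the final stage.
With every stage satisfied, the plaintiff prevails on this issue.
— Issue II —
Stage II.1 (plaintiff, a substantially-more-likely showing, weight is at least 77): (d) 92 (defendant's 5 disregarded) ≥ 77 — meets.
  Stage II.1 is satisfied; the plaintiff continues to bear the burden.
Stage II.2 (plaintiff, a substantially-more-likely showing, weight is at least 77): (e) 85 (defendant's 31 disregarded) ≥ 77 — meets.
  All elements met at the final stage.
All stages carried — the plaintiff prevails on this issue.
— Issue III —
Stage III.1 (plaintiff, the preponderance of the evidence, weight is at least 52): (f) 55 (defendant's 73 disregarded) ≥ 52 — meets.
  Stage III.1 carried; the burden shifts to the defendant.
Stage III.2 (defendant, the preponderance of the evidence, weight is at least 52): (g) 50 (plaintiff's 67 disregarded) < 52 — fails; (h) 35 < 52 — fails.
  The defendant does not carry Stage III.2.
So the plaintiff prevails on this issue.
Per-issue: Issue I → plaintiff; Issue II → plaintiff; Issue III → plaintiff. The plaintiff must prevail on every issue; overall, the plaintiff prevails.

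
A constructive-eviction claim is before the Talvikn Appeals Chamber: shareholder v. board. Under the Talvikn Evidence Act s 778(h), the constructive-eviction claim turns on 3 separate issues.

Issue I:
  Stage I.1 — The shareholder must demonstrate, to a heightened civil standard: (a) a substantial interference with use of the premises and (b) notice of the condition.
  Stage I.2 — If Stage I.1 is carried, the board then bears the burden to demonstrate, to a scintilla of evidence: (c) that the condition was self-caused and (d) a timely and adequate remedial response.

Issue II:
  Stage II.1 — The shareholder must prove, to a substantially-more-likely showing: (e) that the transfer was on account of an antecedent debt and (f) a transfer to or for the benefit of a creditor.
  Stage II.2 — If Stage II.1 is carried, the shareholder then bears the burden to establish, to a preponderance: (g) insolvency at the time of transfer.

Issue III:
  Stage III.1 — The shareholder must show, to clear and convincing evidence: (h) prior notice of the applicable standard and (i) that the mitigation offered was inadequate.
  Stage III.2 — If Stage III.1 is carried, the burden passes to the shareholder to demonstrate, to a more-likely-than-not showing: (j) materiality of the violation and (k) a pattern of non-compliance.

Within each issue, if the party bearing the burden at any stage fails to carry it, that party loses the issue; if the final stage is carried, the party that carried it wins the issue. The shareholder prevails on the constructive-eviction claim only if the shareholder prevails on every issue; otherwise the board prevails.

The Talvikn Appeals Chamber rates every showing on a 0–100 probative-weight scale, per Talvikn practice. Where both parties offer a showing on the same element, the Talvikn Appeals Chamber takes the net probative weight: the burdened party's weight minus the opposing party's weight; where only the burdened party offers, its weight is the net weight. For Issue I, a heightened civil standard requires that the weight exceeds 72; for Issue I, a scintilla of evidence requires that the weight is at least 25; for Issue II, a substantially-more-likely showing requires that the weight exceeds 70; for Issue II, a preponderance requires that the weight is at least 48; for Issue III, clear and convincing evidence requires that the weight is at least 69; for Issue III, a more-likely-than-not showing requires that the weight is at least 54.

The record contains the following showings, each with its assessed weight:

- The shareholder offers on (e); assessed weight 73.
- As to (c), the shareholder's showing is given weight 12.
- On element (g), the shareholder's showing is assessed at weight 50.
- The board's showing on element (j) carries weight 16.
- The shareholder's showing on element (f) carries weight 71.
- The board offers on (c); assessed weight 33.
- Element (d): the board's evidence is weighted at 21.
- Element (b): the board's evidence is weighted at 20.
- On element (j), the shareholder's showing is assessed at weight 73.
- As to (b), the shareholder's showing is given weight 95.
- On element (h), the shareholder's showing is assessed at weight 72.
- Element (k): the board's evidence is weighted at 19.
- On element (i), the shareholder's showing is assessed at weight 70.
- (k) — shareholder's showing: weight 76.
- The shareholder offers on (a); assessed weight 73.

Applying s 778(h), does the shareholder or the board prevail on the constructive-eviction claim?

shareholder

— Issue I —
At Stage I.1 the shareholder must meet a heightened civil standard (weight exceeds 72): on (a) the weight is 73, which does exceed 72, so (a) meets the standard; on (b) the weight is 95 less the opposing 20 gives net 75, > 72, so (b) meets the standard.
  The shareholder carries Stage I.1; the board now bears the burden.
At Stage I.2 the board must meet a scintilla of evidence (weight is at least 25): on (c) the weight is 33 less the opposing 12 gives net 21, which does not reach 25, so (c) does not meet the standard; on (d) the weight is 21, < 25, so (d) does not meet the standard.
  Stage I.2 not carried; the board fails its burden.
So the shareholder prevails on this issue.
— Issue II —
At Stage II.1 the shareholder must meet a substantially-more-likely showing (weight exceeds 70): on (e) the weight is 73, > 70, so (e) meets the standard; on (f) the weight is 71, > 70, so (f) meets the standard.
  Stage II.1 carried; the burden remains with the shareholder.
At Stage II.2 the shareholder must meet a preponderance (weight is at least 48): on (g) the weight is 50, ≥ 48, so (g) meets the standard.
  Stage II.2 carried; the final stage is satisfied.
Every stage carried; the shareholder prevails on this issue.
— Issue III —
Stage III.1 — burden on shareholder; standard: clear and convincing evidence (weight is at least 69).
    (h): 72 ≥ 69 [met]
    (i): 70 ≥ 69 [met]
  Stage III.1 is satisfied; the shareholder continues to bear the burden.
Stage III.2 — burden on shareholder; standard: a more-likely-than-not showing (weight is at least 54).
    (j): 73 − 16 = 57 ≥ 54 [met]
    (k): 76 − 19 = 57 ≥ 54 [met]
  Stage III.2 carried; the final stage is satisfied.
With every stage satisfied, the shareholder prevails on this issue.
Per-issue: Issue I → shareholder; Issue II → shareholder; Issue III → shareholder. The shareholder must prevail on every issue; overall, the shareholder prevails.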